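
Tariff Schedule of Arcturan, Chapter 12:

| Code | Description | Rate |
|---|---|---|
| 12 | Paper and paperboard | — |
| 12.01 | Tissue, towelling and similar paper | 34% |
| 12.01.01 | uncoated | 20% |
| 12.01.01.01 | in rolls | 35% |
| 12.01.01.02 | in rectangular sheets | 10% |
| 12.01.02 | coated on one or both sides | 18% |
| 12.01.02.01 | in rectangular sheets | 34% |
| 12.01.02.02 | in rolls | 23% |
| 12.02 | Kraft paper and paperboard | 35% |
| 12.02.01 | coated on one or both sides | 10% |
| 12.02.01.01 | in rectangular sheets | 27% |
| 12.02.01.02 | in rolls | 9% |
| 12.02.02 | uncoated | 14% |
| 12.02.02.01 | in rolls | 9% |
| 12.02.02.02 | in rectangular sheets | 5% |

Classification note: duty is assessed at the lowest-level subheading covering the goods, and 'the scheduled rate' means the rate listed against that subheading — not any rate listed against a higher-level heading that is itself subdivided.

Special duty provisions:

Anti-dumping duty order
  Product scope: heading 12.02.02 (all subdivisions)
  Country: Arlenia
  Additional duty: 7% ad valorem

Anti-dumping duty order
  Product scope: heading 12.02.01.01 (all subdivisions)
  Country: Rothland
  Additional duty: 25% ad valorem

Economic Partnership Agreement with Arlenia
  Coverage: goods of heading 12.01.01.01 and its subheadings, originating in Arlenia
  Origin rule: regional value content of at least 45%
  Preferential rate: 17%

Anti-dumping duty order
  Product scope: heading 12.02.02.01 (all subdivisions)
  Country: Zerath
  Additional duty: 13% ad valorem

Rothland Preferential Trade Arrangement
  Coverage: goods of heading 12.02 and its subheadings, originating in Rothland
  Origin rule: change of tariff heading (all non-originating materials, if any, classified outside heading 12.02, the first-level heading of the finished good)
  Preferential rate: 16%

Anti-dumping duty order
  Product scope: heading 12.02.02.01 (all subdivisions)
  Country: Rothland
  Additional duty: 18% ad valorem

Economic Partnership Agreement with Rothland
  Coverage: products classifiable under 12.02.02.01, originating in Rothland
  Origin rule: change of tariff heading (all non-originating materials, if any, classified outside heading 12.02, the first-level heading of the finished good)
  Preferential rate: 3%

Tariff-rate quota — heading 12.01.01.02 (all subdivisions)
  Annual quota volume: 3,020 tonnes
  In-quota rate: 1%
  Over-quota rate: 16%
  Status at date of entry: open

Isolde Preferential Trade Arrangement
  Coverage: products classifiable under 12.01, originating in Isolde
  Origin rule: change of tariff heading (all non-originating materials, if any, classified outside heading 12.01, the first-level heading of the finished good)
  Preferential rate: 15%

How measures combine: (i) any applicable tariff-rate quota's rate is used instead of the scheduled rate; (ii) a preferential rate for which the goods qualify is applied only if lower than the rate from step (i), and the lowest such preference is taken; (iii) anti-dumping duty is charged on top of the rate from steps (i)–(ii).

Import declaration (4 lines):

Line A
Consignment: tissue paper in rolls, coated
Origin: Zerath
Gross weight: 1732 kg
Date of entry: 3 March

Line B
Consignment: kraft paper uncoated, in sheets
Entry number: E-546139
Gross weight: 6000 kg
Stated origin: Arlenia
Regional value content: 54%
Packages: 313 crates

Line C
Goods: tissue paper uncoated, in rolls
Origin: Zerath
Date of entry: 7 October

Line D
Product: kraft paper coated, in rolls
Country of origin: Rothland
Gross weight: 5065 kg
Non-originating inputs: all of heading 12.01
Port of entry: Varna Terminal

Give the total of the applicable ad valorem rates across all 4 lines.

Line A: tissue paper → 12.01; coated → 12.01.02; in rolls → 12.01.02.02. Scheduled 23%. No special measure applies. → 23%.
Line B: kraft paper → 12.02; uncoated → 12.02.02; in sheets → 12.02.02.02. Scheduled 5%. Arlenia agreement on 12.01.01.01: 12.02.02.02 not covered; anti-dumping (Arlenia, 12.02.02): +7%; total 5% + 7% = 12%. → 12%.
Line C: tissue paper → 12.01; uncoated → 12.01.01; in rolls → 12.01.01.01. Scheduled 35%. No special measure applies. → 35%.
Line D: kraft paper → 12.02; coated → 12.02.01; in rolls → 12.02.01.02. Scheduled 9%. Rothland agreement on 12.02: CTH met → 16% available; Rothland agreement on 12.02.02.01: 12.02.01.02 not covered; preference 16% not lower than 9% → no reduction. → 9%.
Sum: 23% + 12% + 35% + 9% = 79%.

79%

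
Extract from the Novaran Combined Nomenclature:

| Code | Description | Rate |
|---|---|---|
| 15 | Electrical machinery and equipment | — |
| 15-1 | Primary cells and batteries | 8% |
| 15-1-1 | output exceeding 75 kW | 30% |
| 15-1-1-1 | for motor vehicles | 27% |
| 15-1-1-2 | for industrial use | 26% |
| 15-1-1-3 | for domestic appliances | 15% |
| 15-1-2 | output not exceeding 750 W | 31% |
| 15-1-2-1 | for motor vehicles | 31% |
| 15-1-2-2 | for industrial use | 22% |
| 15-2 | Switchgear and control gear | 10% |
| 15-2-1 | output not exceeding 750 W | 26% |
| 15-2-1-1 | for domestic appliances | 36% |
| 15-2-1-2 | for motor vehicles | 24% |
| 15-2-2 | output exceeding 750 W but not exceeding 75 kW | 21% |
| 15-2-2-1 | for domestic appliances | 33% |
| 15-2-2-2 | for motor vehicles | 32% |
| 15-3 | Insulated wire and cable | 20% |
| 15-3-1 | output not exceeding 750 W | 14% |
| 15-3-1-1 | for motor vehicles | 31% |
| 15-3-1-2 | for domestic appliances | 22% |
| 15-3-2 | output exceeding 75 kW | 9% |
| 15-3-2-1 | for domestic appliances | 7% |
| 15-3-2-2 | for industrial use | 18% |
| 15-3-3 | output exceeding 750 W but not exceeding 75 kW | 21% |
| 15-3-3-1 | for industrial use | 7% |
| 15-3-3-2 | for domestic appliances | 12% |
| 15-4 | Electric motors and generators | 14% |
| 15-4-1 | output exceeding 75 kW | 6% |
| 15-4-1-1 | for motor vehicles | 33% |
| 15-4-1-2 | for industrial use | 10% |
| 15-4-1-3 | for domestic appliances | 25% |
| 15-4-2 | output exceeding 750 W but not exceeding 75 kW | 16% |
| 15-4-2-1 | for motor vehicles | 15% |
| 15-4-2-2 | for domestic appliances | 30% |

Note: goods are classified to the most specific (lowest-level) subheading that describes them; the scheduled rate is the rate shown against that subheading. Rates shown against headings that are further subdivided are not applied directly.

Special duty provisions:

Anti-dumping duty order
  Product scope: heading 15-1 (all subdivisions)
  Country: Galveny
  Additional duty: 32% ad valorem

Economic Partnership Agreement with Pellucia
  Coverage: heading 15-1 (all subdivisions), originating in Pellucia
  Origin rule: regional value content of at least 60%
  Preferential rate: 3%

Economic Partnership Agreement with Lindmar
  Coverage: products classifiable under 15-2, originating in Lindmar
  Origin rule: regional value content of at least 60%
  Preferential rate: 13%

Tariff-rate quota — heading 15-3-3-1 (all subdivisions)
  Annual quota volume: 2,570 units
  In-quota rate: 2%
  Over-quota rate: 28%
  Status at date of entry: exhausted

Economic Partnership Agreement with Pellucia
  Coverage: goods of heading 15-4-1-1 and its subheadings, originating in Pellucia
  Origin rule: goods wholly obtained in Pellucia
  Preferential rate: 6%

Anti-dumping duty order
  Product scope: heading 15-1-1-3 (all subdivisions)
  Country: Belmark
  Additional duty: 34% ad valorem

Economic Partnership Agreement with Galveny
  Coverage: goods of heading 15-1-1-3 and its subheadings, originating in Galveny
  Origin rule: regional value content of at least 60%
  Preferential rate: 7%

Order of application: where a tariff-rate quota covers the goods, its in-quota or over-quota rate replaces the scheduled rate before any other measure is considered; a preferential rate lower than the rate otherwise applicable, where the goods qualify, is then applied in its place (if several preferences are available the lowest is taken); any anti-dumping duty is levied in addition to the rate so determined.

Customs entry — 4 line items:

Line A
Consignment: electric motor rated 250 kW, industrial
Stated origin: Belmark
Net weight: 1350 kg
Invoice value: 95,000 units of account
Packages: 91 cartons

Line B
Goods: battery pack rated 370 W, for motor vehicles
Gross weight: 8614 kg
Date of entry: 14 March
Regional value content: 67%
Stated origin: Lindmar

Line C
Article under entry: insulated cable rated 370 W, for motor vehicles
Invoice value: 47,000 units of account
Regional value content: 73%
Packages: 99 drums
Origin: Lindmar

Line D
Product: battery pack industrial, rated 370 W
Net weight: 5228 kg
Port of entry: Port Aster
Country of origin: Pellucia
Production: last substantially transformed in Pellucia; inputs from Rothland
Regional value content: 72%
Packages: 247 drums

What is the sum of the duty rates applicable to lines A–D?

Line A: electric motor → 15-4; rated 250 kW → 15-4-1; industrial → 15-4-1-2. Scheduled 10%. No special measure applies. → 10%.
Line B: battery pack → 15-1; rated 370 W → 15-1-2; for motor vehicles → 15-1-2-1. Scheduled 31%. Lindmar agreement on 15-2: 15-1-2-1 not covered. → 31%.
Line C: insulated cable → 15-3; rated 370 W → 15-3-1; for motor vehicles → 15-3-1-1. Scheduled 31%. Lindmar agreement on 15-2: 15-3-1-1 not covered. → 31%.
Line D: battery pack → 15-1; rated 370 W → 15-1-2; industrial → 15-1-2-2. Scheduled 22%. Pellucia agreement on 15-1: RVC ≥ 60% → 3% available; Pellucia agreement on 15-4-1-1: 15-1-2-2 not covered; preferential 3%. → 3%.
Sum: 10% + 31% + 31% + 3% = 75%.

75%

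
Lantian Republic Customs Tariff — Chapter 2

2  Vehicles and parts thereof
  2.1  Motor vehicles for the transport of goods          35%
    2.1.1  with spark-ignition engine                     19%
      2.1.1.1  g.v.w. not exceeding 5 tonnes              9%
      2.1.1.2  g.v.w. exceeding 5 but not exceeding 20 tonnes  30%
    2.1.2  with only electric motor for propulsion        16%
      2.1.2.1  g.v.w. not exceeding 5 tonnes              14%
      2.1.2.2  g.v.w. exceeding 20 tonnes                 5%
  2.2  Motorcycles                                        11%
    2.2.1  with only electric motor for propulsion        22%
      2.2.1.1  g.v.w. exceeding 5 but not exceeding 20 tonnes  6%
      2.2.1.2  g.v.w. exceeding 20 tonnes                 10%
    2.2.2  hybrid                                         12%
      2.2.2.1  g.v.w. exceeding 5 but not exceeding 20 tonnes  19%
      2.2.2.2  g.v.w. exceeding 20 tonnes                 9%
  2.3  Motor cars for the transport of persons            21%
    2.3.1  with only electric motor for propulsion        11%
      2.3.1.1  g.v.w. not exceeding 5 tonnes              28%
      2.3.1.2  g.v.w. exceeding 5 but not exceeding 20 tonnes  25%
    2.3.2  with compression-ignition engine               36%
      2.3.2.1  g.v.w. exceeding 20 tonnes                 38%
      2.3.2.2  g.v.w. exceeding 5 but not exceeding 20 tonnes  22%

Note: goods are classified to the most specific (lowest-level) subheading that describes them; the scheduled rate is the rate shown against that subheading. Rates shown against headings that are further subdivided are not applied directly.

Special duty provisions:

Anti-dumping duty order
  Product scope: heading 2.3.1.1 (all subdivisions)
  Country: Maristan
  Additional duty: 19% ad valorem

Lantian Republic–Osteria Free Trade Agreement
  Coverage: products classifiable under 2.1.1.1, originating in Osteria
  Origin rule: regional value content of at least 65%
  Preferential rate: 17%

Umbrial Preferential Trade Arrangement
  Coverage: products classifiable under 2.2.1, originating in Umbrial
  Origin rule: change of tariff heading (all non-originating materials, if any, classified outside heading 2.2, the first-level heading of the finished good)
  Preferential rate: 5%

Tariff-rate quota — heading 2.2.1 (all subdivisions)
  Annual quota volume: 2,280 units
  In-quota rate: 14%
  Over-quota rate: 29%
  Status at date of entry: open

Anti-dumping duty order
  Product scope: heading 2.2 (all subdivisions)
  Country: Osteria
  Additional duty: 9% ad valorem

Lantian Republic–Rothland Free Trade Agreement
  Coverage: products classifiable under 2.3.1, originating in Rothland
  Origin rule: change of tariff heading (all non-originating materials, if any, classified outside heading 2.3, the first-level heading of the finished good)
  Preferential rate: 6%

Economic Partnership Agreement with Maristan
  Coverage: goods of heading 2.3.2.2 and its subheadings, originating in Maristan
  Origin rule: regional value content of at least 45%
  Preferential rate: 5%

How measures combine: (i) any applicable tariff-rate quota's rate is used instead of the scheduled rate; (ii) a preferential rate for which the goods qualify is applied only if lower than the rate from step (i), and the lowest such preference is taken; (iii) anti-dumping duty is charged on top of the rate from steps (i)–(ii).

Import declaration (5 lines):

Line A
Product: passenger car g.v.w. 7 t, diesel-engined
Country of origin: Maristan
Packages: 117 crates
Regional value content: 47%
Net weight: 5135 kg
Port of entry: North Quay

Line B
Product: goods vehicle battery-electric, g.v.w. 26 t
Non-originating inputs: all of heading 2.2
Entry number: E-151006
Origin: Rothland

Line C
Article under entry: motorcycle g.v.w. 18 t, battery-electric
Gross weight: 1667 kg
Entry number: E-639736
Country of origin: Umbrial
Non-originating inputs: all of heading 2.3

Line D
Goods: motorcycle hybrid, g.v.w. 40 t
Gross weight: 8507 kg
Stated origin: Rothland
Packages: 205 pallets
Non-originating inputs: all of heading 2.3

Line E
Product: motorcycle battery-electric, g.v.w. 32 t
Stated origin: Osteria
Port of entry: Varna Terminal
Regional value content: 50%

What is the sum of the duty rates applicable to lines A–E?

Line A: passenger car → 2.3; diesel-engined → 2.3.2; g.v.w. 7 t → 2.3.2.2. Scheduled 22%. Maristan agreement on 2.3.2.2: RVC ≥ 45% → 5% available; preferential 5%. → 5%.
Line B: goods vehicle → 2.1; battery-electric → 2.1.2; g.v.w. 26 t → 2.1.2.2. Scheduled 5%. Rothland agreement on 2.3.1: 2.1.2.2 not covered. → 5%.
Line C: motorcycle → 2.2; battery-electric → 2.2.1; g.v.w. 18 t → 2.2.1.1. Scheduled 6%. quota on 2.2.1 open → in-quota 14%; Umbrial agreement on 2.2.1: CTH met → 5% available; preferential 5%. → 5%.
Line D: motorcycle → 2.2; hybrid → 2.2.2; g.v.w. 40 t → 2.2.2.2. Scheduled 9%. Rothland agreement on 2.3.1: 2.2.2.2 not covered. → 9%.
Line E: motorcycle → 2.2; battery-electric → 2.2.1; g.v.w. 32 t → 2.2.1.2. Scheduled 10%. quota on 2.2.1 open → in-quota 14%; Osteria agreement on 2.1.1.1: 2.2.1.2 not covered; anti-dumping (Osteria, 2.2): +9%; total 14% + 9% = 23%. → 23%.
Sum: 5% + 5% + 5% + 9% + 23% = 47%.

47%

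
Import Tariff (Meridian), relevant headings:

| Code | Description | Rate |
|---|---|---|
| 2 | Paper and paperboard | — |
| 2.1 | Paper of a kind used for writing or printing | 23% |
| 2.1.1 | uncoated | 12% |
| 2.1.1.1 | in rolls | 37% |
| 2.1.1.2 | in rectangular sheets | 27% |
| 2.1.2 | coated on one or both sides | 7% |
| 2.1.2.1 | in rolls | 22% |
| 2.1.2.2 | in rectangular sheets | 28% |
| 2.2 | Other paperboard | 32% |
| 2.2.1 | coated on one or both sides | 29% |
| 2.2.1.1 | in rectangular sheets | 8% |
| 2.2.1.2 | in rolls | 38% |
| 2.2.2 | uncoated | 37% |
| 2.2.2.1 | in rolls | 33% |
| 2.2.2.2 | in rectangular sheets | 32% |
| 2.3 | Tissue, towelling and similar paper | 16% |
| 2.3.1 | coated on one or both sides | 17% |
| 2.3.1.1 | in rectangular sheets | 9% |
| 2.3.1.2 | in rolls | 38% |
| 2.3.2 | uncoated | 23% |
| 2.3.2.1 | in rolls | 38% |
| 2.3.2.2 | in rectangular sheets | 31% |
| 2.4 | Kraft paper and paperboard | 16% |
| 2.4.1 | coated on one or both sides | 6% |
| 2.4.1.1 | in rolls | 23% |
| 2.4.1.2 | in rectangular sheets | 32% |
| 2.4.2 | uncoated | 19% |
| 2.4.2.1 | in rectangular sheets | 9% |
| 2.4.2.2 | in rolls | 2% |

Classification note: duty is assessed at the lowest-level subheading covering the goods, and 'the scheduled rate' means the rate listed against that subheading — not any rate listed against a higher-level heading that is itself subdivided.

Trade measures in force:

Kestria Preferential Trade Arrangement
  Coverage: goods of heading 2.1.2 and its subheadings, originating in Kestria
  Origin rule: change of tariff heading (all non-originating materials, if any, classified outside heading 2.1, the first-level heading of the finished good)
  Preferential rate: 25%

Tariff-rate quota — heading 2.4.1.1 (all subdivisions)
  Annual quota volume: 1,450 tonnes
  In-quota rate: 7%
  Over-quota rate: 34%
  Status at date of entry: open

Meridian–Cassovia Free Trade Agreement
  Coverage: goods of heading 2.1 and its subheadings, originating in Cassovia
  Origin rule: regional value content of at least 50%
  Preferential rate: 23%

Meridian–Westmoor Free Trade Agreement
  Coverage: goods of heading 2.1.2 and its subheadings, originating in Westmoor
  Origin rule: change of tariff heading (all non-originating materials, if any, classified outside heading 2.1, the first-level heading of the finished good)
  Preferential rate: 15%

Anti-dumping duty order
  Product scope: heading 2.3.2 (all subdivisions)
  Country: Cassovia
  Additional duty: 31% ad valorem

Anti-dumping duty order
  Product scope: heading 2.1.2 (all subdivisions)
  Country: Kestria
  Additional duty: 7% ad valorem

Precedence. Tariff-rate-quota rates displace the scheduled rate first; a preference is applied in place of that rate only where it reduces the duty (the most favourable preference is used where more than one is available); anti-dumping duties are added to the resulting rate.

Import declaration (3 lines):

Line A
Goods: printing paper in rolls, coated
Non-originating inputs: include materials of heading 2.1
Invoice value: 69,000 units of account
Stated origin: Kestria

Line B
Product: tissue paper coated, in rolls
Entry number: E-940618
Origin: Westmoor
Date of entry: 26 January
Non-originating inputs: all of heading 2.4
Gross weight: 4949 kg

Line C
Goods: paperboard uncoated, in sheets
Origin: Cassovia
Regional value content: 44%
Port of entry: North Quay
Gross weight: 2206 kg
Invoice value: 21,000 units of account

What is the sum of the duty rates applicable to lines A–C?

99%

Line A: printing paper → 2.1; coated → 2.1.2; in rolls → 2.1.2.1. Scheduled 22%. Kestria agreement on 2.1.2: CTH not met; anti-dumping (Kestria, 2.1.2): +7%; total 22% + 7% = 29%. → 29%.
Line B: tissue paper → 2.3; coated → 2.3.1; in rolls → 2.3.1.2. Scheduled 38%. Westmoor agreement on 2.1.2: 2.3.1.2 not covered. → 38%.
Line C: paperboard → 2.2; uncoated → 2.2.2; in sheets → 2.2.2.2. Scheduled 32%. Cassovia agreement on 2.1: 2.2.2.2 not covered. → 32%.
Sum: 29% + 38% + 32% = 99%.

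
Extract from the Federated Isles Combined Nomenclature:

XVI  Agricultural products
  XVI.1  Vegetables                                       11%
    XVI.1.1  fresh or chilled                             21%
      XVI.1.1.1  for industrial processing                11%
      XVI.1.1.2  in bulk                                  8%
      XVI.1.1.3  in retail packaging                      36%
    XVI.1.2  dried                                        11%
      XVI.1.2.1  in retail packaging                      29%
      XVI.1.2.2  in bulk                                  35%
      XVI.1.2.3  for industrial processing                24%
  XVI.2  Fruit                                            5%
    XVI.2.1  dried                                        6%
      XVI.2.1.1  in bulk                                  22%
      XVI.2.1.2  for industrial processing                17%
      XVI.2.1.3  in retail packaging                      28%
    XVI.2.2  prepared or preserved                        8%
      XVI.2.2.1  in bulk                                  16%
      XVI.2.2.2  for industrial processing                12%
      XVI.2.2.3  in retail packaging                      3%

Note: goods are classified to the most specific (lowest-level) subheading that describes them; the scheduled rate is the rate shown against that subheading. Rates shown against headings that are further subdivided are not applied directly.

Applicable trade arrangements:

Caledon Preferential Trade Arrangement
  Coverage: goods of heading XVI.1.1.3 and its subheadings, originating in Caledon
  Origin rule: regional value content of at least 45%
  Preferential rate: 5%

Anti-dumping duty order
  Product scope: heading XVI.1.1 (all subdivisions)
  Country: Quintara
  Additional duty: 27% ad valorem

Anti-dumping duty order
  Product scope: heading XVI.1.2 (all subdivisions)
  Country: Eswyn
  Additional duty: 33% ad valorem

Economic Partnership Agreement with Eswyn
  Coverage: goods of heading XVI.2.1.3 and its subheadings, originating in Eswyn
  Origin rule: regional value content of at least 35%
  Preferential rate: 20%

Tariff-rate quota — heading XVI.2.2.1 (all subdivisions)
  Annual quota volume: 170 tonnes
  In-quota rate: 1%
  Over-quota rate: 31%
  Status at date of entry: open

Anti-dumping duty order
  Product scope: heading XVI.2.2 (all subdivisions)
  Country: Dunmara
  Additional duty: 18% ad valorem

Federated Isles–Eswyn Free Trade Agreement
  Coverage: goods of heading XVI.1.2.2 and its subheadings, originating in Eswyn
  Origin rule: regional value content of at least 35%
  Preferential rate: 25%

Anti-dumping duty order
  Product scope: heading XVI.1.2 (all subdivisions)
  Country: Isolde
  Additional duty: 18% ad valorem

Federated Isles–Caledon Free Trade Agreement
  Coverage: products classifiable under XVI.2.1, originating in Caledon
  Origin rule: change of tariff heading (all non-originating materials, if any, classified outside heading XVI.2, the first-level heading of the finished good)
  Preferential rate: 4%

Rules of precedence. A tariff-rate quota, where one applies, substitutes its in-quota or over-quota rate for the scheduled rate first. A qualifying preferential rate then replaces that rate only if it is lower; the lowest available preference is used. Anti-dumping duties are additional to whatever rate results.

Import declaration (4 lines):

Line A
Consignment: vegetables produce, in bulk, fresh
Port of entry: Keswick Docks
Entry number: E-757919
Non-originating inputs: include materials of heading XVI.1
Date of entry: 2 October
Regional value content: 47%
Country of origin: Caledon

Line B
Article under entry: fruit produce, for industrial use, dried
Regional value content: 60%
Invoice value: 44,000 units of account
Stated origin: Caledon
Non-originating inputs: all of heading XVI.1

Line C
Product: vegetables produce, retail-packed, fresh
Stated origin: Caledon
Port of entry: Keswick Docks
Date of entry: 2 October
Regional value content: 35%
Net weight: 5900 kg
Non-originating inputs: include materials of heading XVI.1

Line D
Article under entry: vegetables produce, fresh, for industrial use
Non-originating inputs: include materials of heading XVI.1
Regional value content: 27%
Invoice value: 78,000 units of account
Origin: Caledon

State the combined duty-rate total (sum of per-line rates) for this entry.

59%

Line A: vegetables → XVI.1; fresh → XVI.1.1; in bulk → XVI.1.1.2. Scheduled 8%. Caledon agreement on XVI.1.1.3: XVI.1.1.2 not covered; Caledon agreement on XVI.2.1: XVI.1.1.2 not covered. → 8%.
Line B: fruit → XVI.2; dried → XVI.2.1; for industrial use → XVI.2.1.2. Scheduled 17%. Caledon agreement on XVI.1.1.3: XVI.2.1.2 not covered; Caledon agreement on XVI.2.1: CTH met → 4% available; preferential 4%. → 4%.
Line C: vegetables → XVI.1; fresh → XVI.1.1; retail-packed → XVI.1.1.3. Scheduled 36%. Caledon agreement on XVI.1.1.3: RVC < 45%; Caledon agreement on XVI.2.1: XVI.1.1.3 not covered. → 36%.
Line D: vegetables → XVI.1; fresh → XVI.1.1; for industrial use → XVI.1.1.1. Scheduled 11%. Caledon agreement on XVI.1.1.3: XVI.1.1.1 not covered; Caledon agreement on XVI.2.1: XVI.1.1.1 not covered. → 11%.
Sum: 8% + 4% + 36% + 11% = 59%.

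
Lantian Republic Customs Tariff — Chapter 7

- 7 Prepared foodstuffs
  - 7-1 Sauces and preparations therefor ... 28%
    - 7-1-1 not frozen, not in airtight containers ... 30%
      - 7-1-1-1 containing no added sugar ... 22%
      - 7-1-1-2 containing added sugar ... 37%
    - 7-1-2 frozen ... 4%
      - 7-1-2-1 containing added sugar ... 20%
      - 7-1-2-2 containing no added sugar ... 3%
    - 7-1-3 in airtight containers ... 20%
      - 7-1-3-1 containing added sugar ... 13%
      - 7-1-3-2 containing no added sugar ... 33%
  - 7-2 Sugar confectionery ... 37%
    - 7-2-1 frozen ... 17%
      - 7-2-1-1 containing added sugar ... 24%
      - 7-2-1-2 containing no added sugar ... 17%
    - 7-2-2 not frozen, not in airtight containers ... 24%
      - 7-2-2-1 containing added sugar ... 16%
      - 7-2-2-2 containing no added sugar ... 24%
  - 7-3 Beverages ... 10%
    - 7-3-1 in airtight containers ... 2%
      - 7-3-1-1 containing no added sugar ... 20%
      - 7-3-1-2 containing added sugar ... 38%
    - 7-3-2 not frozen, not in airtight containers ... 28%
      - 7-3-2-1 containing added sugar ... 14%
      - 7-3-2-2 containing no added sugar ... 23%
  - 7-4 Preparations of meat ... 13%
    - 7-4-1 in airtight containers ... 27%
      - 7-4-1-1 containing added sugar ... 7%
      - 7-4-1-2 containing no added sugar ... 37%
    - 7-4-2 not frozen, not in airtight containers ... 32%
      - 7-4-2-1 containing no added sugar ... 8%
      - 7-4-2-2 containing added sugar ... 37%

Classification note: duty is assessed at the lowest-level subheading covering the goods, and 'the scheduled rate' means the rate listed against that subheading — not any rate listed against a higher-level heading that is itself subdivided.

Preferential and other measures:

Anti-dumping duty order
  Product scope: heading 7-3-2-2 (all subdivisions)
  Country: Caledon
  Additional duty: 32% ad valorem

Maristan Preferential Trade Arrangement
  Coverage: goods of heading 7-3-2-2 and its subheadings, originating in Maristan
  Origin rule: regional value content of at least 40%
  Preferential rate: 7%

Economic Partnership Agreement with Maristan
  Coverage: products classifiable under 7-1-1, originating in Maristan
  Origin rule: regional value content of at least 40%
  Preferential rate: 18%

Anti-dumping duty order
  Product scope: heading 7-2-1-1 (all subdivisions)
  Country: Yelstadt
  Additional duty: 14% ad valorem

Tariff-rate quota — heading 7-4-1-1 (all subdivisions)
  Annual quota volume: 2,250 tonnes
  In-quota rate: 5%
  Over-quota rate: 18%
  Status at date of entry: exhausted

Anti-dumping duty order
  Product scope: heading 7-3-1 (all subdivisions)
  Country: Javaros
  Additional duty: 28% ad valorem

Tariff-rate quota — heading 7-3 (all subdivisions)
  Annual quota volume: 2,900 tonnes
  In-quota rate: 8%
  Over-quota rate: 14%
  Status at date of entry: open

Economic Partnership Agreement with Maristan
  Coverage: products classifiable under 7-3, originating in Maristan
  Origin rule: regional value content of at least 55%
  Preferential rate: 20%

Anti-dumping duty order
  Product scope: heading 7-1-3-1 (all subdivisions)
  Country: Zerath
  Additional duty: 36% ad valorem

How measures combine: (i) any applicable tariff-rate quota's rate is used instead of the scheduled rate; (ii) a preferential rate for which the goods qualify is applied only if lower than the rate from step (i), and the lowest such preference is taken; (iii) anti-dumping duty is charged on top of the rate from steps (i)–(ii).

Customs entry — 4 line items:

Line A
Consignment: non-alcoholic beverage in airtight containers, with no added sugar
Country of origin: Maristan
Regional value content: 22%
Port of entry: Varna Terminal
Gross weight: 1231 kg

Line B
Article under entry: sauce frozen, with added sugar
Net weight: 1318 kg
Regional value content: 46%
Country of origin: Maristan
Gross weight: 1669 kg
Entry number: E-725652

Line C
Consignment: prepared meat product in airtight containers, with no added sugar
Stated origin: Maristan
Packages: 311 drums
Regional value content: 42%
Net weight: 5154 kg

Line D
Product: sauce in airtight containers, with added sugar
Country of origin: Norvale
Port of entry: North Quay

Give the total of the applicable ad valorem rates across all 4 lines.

78%

Line A: non-alcoholic beverage → 7-3; in airtight containers → 7-3-1; with no added sugar → 7-3-1-1. Scheduled 20%. quota on 7-3 open → in-quota 8%; Maristan agreement on 7-3-2-2: 7-3-1-1 not covered; Maristan agreement on 7-1-1: 7-3-1-1 not covered; Maristan agreement on 7-3: RVC < 55%. → 8%.
Line B: sauce → 7-1; frozen → 7-1-2; with added sugar → 7-1-2-1. Scheduled 20%. Maristan agreement on 7-3-2-2: 7-1-2-1 not covered; Maristan agreement on 7-1-1: 7-1-2-1 not covered; Maristan agreement on 7-3: 7-1-2-1 not covered. → 20%.
Line C: prepared meat product → 7-4; in airtight containers → 7-4-1; with no added sugar → 7-4-1-2. Scheduled 37%. Maristan agreement on 7-3-2-2: 7-4-1-2 not covered; Maristan agreement on 7-1-1: 7-4-1-2 not covered; Maristan agreement on 7-3: 7-4-1-2 not covered. → 37%.
Line D: sauce → 7-1; in airtight containers → 7-1-3; with added sugar → 7-1-3-1. Scheduled 13%. No special measure applies. → 13%.
Sum: 8% + 20% + 37% + 13% = 78%.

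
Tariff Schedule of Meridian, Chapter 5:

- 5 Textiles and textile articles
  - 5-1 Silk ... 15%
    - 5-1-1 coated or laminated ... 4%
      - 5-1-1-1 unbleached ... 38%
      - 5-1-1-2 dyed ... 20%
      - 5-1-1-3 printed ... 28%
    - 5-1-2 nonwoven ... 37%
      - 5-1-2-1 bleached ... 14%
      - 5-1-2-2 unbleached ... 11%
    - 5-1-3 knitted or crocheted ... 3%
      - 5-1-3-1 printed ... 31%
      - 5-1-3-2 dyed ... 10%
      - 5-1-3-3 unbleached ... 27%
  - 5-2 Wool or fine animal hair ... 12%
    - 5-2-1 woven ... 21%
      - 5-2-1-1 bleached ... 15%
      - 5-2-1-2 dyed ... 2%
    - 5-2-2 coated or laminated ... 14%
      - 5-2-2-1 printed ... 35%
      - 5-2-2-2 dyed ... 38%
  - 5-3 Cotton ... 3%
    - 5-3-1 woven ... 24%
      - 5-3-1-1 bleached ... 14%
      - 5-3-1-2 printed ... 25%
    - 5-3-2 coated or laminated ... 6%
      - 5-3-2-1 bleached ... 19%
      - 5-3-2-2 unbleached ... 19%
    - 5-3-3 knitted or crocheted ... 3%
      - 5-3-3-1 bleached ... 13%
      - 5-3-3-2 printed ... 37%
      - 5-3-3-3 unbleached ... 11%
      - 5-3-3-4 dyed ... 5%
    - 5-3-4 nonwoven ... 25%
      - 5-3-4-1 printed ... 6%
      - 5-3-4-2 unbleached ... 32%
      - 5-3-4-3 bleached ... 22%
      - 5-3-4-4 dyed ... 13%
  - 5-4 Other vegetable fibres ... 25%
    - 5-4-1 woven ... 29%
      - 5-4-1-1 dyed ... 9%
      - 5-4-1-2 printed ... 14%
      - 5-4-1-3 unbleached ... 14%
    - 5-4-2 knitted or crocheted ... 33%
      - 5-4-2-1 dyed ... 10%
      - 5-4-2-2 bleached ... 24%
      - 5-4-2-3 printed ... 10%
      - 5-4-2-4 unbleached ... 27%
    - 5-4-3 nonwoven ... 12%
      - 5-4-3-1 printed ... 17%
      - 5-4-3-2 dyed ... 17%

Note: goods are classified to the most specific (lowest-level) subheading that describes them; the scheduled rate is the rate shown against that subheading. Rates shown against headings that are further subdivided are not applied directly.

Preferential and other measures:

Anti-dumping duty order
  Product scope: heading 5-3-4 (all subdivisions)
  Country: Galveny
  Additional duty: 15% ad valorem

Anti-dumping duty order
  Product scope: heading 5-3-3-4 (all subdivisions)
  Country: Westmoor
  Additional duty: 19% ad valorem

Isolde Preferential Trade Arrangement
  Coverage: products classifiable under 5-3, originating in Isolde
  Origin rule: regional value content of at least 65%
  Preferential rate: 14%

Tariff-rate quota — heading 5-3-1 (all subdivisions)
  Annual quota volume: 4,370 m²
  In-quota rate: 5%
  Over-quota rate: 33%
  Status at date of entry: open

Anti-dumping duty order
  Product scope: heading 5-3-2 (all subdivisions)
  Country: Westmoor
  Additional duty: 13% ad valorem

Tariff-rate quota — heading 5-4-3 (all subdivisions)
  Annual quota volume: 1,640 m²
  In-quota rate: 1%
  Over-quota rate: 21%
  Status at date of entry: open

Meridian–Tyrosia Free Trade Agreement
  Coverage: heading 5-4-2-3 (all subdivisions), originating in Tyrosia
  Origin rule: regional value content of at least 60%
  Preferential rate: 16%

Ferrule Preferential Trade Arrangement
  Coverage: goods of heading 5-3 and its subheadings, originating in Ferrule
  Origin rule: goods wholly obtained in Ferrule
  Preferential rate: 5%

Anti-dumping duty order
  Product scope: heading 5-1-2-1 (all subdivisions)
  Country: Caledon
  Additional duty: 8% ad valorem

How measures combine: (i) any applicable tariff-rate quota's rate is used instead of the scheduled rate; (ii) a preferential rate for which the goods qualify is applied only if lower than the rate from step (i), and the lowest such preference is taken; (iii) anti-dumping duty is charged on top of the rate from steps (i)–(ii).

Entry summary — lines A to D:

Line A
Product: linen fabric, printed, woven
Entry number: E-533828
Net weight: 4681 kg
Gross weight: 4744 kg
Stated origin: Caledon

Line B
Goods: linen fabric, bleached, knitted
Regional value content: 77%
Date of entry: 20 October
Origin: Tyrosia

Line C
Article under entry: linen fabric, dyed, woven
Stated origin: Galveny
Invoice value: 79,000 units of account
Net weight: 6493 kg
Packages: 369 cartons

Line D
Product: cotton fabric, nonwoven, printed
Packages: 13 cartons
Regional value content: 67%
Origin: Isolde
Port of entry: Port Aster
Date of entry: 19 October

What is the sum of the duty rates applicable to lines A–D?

Line A: linen → 5-4; woven → 5-4-1; printed → 5-4-1-2. Scheduled 14%. No special measure applies. → 14%.
Line B: linen → 5-4; knitted → 5-4-2; bleached → 5-4-2-2. Scheduled 24%. Tyrosia agreement on 5-4-2-3: 5-4-2-2 not covered. → 24%.
Line C: linen → 5-4; woven → 5-4-1; dyed → 5-4-1-1. Scheduled 9%. No special measure applies. → 9%.
Line D: cotton → 5-3; nonwoven → 5-3-4; printed → 5-3-4-1. Scheduled 6%. Isolde agreement on 5-3: RVC ≥ 65% → 14% available; preference 14% not lower than 6% → no reduction. → 6%.
Sum: 14% + 24% + 9% + 6% = 53%.

53%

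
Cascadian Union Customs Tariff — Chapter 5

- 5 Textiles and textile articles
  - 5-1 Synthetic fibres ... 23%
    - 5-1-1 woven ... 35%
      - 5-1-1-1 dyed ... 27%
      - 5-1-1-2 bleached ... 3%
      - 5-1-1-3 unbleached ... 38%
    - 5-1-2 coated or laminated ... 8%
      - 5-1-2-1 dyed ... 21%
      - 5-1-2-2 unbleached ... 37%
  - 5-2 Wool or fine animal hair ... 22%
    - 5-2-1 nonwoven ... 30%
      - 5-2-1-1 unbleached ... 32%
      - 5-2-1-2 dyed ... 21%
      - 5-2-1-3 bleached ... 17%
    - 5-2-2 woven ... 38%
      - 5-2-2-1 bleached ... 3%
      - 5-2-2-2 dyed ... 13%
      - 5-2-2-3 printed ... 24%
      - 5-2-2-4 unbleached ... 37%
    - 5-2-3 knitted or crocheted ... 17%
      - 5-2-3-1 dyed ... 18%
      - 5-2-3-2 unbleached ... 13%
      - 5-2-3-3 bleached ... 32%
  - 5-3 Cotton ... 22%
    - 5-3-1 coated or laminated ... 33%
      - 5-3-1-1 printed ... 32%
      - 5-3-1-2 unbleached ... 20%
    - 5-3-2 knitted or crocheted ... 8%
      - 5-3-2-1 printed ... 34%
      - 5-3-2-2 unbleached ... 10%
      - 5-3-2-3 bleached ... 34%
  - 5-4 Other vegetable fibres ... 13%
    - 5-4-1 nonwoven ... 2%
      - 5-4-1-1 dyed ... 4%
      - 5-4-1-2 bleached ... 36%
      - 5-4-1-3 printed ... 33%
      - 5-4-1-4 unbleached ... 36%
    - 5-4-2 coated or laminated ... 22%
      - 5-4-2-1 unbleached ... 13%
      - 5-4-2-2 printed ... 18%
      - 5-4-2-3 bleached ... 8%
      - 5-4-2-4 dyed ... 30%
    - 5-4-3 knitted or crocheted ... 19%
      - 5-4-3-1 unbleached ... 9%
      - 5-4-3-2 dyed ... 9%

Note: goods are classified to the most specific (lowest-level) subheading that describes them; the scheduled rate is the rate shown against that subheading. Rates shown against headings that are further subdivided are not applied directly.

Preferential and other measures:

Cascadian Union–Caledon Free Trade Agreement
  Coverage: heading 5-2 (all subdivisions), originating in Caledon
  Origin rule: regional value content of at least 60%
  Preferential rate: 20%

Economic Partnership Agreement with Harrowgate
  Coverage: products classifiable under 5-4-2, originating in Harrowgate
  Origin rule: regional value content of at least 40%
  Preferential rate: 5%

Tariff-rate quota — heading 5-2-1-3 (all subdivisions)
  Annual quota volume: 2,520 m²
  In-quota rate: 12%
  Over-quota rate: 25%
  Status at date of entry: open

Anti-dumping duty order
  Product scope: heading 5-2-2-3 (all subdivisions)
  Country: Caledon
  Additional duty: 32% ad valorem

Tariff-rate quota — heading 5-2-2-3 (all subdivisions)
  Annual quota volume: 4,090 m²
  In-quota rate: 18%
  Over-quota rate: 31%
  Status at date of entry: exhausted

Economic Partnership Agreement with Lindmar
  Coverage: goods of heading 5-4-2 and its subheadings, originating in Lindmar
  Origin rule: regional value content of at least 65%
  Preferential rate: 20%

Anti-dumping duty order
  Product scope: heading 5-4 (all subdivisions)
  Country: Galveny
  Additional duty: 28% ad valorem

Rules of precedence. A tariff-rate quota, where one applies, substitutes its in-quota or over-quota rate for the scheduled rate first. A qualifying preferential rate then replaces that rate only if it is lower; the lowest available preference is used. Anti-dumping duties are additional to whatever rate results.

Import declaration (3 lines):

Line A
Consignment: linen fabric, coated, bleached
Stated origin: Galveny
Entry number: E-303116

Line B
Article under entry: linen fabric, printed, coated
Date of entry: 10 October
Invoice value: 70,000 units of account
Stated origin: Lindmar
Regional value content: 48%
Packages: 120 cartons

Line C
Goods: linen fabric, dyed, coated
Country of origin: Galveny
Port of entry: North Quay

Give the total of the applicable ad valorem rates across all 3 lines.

112%

Line A: linen → 5-4; coated → 5-4-2; bleached → 5-4-2-3. Scheduled 8%. anti-dumping (Galveny, 5-4): +28%; total 8% + 28% = 36%. → 36%.
Line B: linen → 5-4; coated → 5-4-2; printed → 5-4-2-2. Scheduled 18%. Lindmar agreement on 5-4-2: RVC < 65%. → 18%.
Line C: linen → 5-4; coated → 5-4-2; dyed → 5-4-2-4. Scheduled 30%. anti-dumping (Galveny, 5-4): +28%; total 30% + 28% = 58%. → 58%.
Sum: 36% + 18% + 58% = 112%.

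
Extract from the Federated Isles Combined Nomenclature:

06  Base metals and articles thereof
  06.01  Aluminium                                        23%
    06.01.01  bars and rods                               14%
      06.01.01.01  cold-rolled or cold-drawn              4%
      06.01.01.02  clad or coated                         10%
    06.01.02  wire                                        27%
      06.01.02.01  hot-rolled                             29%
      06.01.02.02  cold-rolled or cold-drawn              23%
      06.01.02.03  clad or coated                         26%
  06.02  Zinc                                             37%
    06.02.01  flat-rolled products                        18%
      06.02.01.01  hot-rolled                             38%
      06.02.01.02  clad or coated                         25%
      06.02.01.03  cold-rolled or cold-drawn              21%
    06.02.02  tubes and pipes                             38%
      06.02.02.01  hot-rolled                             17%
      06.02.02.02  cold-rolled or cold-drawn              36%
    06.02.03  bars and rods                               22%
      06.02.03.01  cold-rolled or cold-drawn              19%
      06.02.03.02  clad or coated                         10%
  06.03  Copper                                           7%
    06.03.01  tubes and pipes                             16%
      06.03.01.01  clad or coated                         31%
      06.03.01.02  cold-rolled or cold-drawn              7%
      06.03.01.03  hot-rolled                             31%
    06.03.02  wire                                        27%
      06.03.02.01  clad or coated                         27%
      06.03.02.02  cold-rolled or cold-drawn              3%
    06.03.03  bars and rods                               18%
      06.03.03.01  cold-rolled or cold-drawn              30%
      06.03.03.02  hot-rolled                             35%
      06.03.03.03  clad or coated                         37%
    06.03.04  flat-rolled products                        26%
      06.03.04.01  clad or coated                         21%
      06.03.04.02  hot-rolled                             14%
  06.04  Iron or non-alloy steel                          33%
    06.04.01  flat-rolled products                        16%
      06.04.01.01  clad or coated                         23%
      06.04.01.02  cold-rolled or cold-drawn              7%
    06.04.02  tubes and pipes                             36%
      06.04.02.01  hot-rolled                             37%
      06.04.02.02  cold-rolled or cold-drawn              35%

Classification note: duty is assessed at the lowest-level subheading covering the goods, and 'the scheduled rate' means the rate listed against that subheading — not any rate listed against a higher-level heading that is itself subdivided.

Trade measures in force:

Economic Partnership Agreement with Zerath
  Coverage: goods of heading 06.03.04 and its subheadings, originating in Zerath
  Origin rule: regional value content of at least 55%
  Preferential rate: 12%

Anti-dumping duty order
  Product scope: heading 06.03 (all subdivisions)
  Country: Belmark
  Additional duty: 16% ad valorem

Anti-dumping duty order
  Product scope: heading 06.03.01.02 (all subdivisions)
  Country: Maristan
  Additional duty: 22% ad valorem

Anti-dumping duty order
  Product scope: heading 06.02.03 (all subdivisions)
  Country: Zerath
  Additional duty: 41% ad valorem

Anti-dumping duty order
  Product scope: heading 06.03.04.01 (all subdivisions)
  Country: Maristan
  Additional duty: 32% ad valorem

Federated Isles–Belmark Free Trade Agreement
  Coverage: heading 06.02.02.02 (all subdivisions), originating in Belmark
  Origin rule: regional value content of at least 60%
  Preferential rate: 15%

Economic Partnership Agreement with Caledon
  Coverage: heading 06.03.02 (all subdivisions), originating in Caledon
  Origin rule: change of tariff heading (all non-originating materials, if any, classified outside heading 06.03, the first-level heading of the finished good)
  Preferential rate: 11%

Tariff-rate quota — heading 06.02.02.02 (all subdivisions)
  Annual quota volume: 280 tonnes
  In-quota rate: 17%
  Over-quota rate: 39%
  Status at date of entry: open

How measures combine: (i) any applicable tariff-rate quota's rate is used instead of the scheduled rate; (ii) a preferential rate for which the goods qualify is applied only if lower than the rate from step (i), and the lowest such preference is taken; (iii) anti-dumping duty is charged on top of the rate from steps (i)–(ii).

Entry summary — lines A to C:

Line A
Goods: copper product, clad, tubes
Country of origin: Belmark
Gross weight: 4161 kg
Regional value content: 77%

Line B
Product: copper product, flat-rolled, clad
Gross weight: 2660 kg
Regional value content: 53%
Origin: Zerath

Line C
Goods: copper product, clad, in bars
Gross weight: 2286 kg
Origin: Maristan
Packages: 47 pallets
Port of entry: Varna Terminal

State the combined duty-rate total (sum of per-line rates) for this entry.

Line A: copper → 06.03; tubes → 06.03.01; clad → 06.03.01.01. Scheduled 31%. Belmark agreement on 06.02.02.02: 06.03.01.01 not covered; anti-dumping (Belmark, 06.03): +16%; total 31% + 16% = 47%. → 47%.
Line B: copper → 06.03; flat-rolled → 06.03.04; clad → 06.03.04.01. Scheduled 21%. Zerath agreement on 06.03.04: RVC < 55%. → 21%.
Line C: copper → 06.03; in bars → 06.03.03; clad → 06.03.03.03. Scheduled 37%. No special measure applies. → 37%.
Sum: 47% + 21% + 37% = 105%.

105%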